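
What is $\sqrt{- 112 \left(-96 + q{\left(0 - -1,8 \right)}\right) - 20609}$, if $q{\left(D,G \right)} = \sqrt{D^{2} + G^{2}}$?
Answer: $\sqrt{-9857 - 112 \sqrt{65}} \approx 103.73 i$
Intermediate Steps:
$\sqrt{- 112 \left(-96 + q{\left(0 - -1,8 \right)}\right) - 20609} = \sqrt{- 112 \left(-96 + \sqrt{\left(0 - -1\right)^{2} + 8^{2}}\right) - 20609} = \sqrt{- 112 \left(-96 + \sqrt{\left(0 + 1\right)^{2} + 64}\right) - 20609} = \sqrt{- 112 \left(-96 + \sqrt{1^{2} + 64}\right) - 20609} = \sqrt{- 112 \left(-96 + \sqrt{1 + 64}\right) - 20609} = \sqrt{- 112 \left(-96 + \sqrt{65}\right) - 20609} = \sqrt{\left(10752 - 112 \sqrt{65}\right) - 20609} = \sqrt{-9857 - 112 \sqrt{65}}$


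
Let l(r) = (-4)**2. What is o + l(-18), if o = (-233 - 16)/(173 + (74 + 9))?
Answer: 3847/256 ≈ 15.027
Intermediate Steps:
l(r) = 16
o = -249/256 (o = -249/(173 + 83) = -249/256 ≈ -0.97266)
o + l(-18) = -249/256 + 16 = 3847/256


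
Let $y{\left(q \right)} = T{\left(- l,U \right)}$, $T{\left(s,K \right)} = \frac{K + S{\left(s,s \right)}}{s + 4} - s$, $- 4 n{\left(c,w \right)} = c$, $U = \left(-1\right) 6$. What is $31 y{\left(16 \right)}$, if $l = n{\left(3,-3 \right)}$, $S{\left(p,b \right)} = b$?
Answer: $- \frac{4371}{76} \approx -57.513$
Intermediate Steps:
$U = -6$
$n{\left(c,w \right)} = - \frac{c}{4}$
$l = - \frac{3}{4}$ ($l = \left(- \frac{1}{4}\right) 3 = - \frac{3}{4} \approx -0.75$)
$T{\left(s,K \right)} = - s + \frac{K + s}{4 + s}$ ($T{\left(s,K \right)} = \frac{K + s}{s + 4} - s = \frac{K + s}{4 + s} - s = - s + \frac{K + s}{4 + s}$)
$y{\left(q \right)} = - \frac{141}{76}$ ($y{\left(q \right)} = \frac{-6 - \left(\left(-1\right) \left(- \frac{3}{4}\right)\right)^{2} - 3 \left(\left(-1\right) \left(- \frac{3}{4}\right)\right)}{4 - - \frac{3}{4}} = \frac{-6 - \left(\frac{3}{4}\right)^{2} - \frac{9}{4}}{4 + \frac{3}{4}} = \frac{-6 - \frac{9}{16} - \frac{9}{4}}{\frac{19}{4}} = \frac{4 \left(-6 - \frac{9}{16} - \frac{9}{4}\right)}{19} = \frac{4}{19} \left(- \frac{141}{16}\right) = - \frac{141}{76}$)
$31 y{\left(16 \right)} = 31 \left(- \frac{141}{76}\right) = - \frac{4371}{76}$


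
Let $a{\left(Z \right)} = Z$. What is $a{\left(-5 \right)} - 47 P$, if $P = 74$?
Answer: $-3483$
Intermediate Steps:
$a{\left(-5 \right)} - 47 P = -5 - 3478 = -3483$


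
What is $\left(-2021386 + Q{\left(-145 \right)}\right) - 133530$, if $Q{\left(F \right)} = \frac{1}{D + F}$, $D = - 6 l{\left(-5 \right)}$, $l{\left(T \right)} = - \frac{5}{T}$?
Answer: $- \frac{325392317}{151} \approx -2.1549 \cdot 10^{6}$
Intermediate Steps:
$D = -6$ ($D = - 6 \left(- \frac{5}{-5}\right) = - 6 \left(\left(-5\right) \left(- \frac{1}{5}\right)\right) = \left(-6\right) 1 = -6$)
$Q{\left(F \right)} = \frac{1}{-6 + F}$
$\left(-2021386 + Q{\left(-145 \right)}\right) - 133530 = \left(-2021386 + \frac{1}{-6 - 145}\right) - 133530 = \left(-2021386 + \frac{1}{-151}\right) - 133530 = \left(-2021386 - \frac{1}{151}\right) - 133530 = - \frac{305229287}{151} - 133530 = - \frac{325392317}{151}$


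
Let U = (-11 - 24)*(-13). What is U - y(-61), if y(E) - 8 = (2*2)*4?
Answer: 431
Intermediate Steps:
y(E) = 24 (y(E) = 8 + (2*2)*4 = 8 + 4*4 = 8 + 16 = 24)
U = 455 (U = -35*(-13) = 455)
U - y(-61) = 455 - 1*24 = 455 - 24 = 431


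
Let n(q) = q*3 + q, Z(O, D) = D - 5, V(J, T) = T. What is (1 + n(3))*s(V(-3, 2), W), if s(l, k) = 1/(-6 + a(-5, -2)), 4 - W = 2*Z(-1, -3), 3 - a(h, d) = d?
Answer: -13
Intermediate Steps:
Z(O, D) = -5 + D
a(h, d) = 3 - d
W = 20 (W = 4 - 2*(-5 - 3) = 4 - 2*(-8) = 4 - 1*(-16) = 4 + 16 = 20)
n(q) = 4*q (n(q) = 3*q + q = 4*q)
s(l, k) = -1 (s(l, k) = 1/(-6 + (3 - 1*(-2))) = 1/(-6 + (3 + 2)) = 1/(-6 + 5) = 1/(-1) = -1)
(1 + n(3))*s(V(-3, 2), W) = (1 + 4*3)*(-1) = (1 + 12)*(-1) = 13*(-1) = -13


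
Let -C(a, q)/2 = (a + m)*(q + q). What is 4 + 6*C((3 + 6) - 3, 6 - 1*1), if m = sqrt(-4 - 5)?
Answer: -716 - 360*I ≈ -716.0 - 360.0*I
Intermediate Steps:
m = 3*I (m = sqrt(-9) = 3*I ≈ 3.0*I)
C(a, q) = -4*q*(a + 3*I) (C(a, q) = -2*(a + 3*I)*(q + q) = -2*(a + 3*I)*2*q = -4*q*(a + 3*I))
4 + 6*C((3 + 6) - 3, 6 - 1*1) = 4 + 6*(-4*(6 - 1*1)*(((3 + 6) - 3) + 3*I)) = 4 + 6*(-4*(6 - 1)*((9 - 3) + 3*I)) = 4 + 6*(-4*5*(6 + 3*I)) = 4 + 6*(-120 - 60*I) = 4 + (-720 - 360*I) = -716 - 360*I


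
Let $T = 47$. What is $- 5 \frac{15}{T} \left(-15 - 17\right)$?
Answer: $\frac{2400}{47} \approx 51.064$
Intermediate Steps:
$- 5 \frac{15}{T} \left(-15 - 17\right) = - 5 \cdot \frac{15}{47} \left(-15 - 17\right) = - 5 \cdot 15 \cdot \frac{1}{47} \left(-15 - 17\right) = \left(-5\right) \frac{15}{47} \left(-32\right) = \left(- \frac{75}{47}\right) \left(-32\right) = \frac{2400}{47}$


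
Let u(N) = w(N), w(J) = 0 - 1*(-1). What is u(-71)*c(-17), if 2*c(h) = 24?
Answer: 12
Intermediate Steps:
c(h) = 12 (c(h) = (½)*24 = 12)
w(J) = 1 (w(J) = 0 + 1 = 1)
u(N) = 1
u(-71)*c(-17) = 1*12 = 12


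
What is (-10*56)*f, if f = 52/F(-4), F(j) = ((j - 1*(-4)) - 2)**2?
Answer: -7280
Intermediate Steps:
F(j) = (2 + j)**2 (F(j) = ((j + 4) - 2)**2 = ((4 + j) - 2)**2 = (2 + j)**2)
f = 13 (f = 52/((2 - 4)**2) = 52/((-2)**2) = 52/4 = 52*(1/4) = 13)
(-10*56)*f = -10*56*13 = -560*13 = -7280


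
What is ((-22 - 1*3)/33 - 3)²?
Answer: 15376/1089 ≈ 14.119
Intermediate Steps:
((-22 - 1*3)/33 - 3)² = ((-22 - 3)*(1/33) - 3)² = (-25*1/33 - 3)² = (-25/33 - 3)² = (-124/33)² = 15376/1089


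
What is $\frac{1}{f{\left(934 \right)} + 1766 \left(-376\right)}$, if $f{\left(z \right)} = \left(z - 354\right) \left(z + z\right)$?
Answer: $\frac{1}{419424} \approx 2.3842 \cdot 10^{-6}$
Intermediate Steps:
$f{\left(z \right)} = 2 z \left(-354 + z\right)$ ($f{\left(z \right)} = \left(-354 + z\right) 2 z = 2 z \left(-354 + z\right)$)
$\frac{1}{f{\left(934 \right)} + 1766 \left(-376\right)} = \frac{1}{2 \cdot 934 \left(-354 + 934\right) + 1766 \left(-376\right)} = \frac{1}{2 \cdot 934 \cdot 580 - 664016} = \frac{1}{1083440 - 664016} = \frac{1}{419424}$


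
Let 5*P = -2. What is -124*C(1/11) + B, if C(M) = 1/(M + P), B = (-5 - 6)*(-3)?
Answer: 7381/17 ≈ 434.18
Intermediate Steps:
P = -2/5 (P = (1/5)*(-2) = -2/5 ≈ -0.40000)
B = 33 (B = -11*(-3) = 33)
C(M) = 1/(-2/5 + M) (C(M) = 1/(M - 2/5) = 1/(-2/5 + M))
-124*C(1/11) + B = -620/(-2 + 5/11) + 33 = -620/(-17/11) + 33 = -620*(-11)/17 + 33 = -124*(-55/17) + 33 = 6820/17 + 33 = 7381/17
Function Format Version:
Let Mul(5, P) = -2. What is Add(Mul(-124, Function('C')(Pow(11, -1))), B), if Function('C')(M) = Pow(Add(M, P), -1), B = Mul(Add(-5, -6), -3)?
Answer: Rational(7381, 17) ≈ 434.18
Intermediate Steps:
P = Rational(-2, 5) (P = Mul(Rational(1, 5), -2) = Rational(-2, 5) ≈ -0.40000)
B = 33 (B = Mul(-11, -3) = 33)
Function('C')(M) = Pow(Add(Rational(-2, 5), M), -1) (Function('C')(M) = Pow(Add(M, Rational(-2, 5)), -1) = Pow(Add(Rational(-2, 5), M), -1))
Add(Mul(-124, Function('C')(Pow(11, -1))), B) = Add(Mul(-124, Mul(5, Pow(Add(-2, Mul(5, Pow(11, -1))), -1))), 33) = Add(Mul(-124, Mul(5, Pow(Add(-2, Mul(5, Rational(1, 11))), -1))), 33) = Add(Mul(-124, Mul(5, Pow(Add(-2, Rational(5, 11)), -1))), 33) = Add(Mul(-124, Mul(5, Pow(Rational(-17, 11), -1))), 33) = Add(Mul(-124, Mul(5, Rational(-11, 17))), 33) = Add(Mul(-124, Rational(-55, 17)), 33) = Add(Rational(6820, 17), 33) = Rational(7381, 17)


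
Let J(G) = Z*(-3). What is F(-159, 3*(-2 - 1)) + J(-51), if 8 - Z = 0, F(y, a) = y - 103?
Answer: -286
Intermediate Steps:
F(y, a) = -103 + y
Z = 8 (Z = 8 - 1*0 = 8 + 0 = 8)
J(G) = -24 (J(G) = 8*(-3) = -24)
F(-159, 3*(-2 - 1)) + J(-51) = (-103 - 159) - 24 = -262 - 24 = -286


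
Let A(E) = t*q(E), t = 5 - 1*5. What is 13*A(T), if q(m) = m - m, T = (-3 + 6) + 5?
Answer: 0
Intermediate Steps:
T = 8 (T = 3 + 5 = 8)
q(m) = 0
t = 0 (t = 5 - 5 = 0)
A(E) = 0 (A(E) = 0*0 = 0)
13*A(T) = 13*0 = 0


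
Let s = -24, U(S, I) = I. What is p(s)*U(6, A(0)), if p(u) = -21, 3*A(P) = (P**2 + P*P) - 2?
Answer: 14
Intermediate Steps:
A(P) = -2/3 + 2*P**2/3 (A(P) = ((P**2 + P*P) - 2)/3 = ((P**2 + P**2) - 2)/3 = (2*P**2 - 2)/3 = (-2 + 2*P**2)/3 = -2/3 + 2*P**2/3)
p(s)*U(6, A(0)) = -21*(-2/3 + (2/3)*0**2) = -21*(-2/3 + (2/3)*0) = -21*(-2/3 + 0) = -21*(-2/3) = 14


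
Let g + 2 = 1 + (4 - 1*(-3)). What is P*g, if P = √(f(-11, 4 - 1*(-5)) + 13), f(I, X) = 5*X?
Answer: 6*√58 ≈ 45.695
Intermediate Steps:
P = √58 (P = √(5*(4 - 1*(-5)) + 13) = √(5*(4 + 5) + 13) = √(5*9 + 13) = √(45 + 13) = √58 ≈ 7.6158)
g = 6 (g = -2 + (1 + (4 - 1*(-3))) = -2 + (1 + (4 + 3)) = -2 + (1 + 7) = -2 + 8 = 6)
P*g = √58*6 = 6*√58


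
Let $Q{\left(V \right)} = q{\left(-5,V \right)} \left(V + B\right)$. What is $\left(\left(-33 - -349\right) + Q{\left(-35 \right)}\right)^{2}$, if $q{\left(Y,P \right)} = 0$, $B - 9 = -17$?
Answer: $99856$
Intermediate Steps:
$B = -8$ ($B = 9 - 17 = -8$)
$Q{\left(V \right)} = 0$ ($Q{\left(V \right)} = 0 \left(V - 8\right) = 0 \left(-8 + V\right) = 0$)
$\left(\left(-33 - -349\right) + Q{\left(-35 \right)}\right)^{2} = \left(\left(-33 - -349\right) + 0\right)^{2} = \left(\left(-33 + 349\right) + 0\right)^{2} = \left(316 + 0\right)^{2} = 316^{2} = 99856$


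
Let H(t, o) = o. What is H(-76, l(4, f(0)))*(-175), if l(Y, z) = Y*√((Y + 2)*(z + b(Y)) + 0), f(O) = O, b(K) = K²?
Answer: -2800*√6 ≈ -6858.6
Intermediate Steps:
l(Y, z) = Y*√((2 + Y)*(z + Y²)) (l(Y, z) = Y*√((Y + 2)*(z + Y²) + 0) = Y*√((2 + Y)*(z + Y²) + 0) = Y*√((2 + Y)*(z + Y²)))
H(-76, l(4, f(0)))*(-175) = (4*√(4³ + 2*0 + 2*4² + 4*0))*(-175) = (4*√(64 + 0 + 2*16 + 0))*(-175) = (4*√(64 + 0 + 32 + 0))*(-175) = (4*√96)*(-175) = (4*(4*√6))*(-175) = (16*√6)*(-175) = -2800*√6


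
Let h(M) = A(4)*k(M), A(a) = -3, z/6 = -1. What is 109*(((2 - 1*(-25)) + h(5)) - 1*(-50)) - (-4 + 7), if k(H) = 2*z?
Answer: 12314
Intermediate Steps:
z = -6 (z = 6*(-1) = -6)
k(H) = -12 (k(H) = 2*(-6) = -12)
h(M) = 36 (h(M) = -3*(-12) = 36)
109*(((2 - 1*(-25)) + h(5)) - 1*(-50)) - (-4 + 7) = 109*(((2 - 1*(-25)) + 36) - 1*(-50)) - (-4 + 7) = 109*(((2 + 25) + 36) + 50) - 1*3 = 109*((27 + 36) + 50) - 3 = 109*(63 + 50) - 3 = 109*113 - 3 = 12317 - 3 = 12314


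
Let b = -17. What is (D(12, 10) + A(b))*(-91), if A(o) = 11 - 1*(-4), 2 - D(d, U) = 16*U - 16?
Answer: 11557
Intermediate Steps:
D(d, U) = 18 - 16*U (D(d, U) = 2 - (16*U - 16) = 2 - (-16 + 16*U) = 2 + (16 - 16*U) = 18 - 16*U)
A(o) = 15 (A(o) = 11 + 4 = 15)
(D(12, 10) + A(b))*(-91) = ((18 - 16*10) + 15)*(-91) = ((18 - 160) + 15)*(-91) = (-142 + 15)*(-91) = -127*(-91) = 11557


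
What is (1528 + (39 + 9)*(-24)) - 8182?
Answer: -7806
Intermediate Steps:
(1528 + (39 + 9)*(-24)) - 8182 = (1528 + 48*(-24)) - 8182 = (1528 - 1152) - 8182 = 376 - 8182 = -7806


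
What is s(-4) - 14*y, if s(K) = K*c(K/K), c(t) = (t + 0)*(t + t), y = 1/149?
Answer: -1206/149 ≈ -8.0940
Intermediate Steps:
y = 1/149 ≈ 0.0067114
c(t) = 2*t² (c(t) = t*(2*t) = 2*t²)
s(K) = 2*K (s(K) = K*(2*(K/K)²) = K*(2*1²) = K*(2*1) = K*2 = 2*K)
s(-4) - 14*y = 2*(-4) - 14*1/149 = -8 - 14/149 = -1206/149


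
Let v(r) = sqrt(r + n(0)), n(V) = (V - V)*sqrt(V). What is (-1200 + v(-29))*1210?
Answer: -1452000 + 1210*I*sqrt(29) ≈ -1.452e+6 + 6516.0*I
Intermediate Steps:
n(V) = 0 (n(V) = 0*sqrt(V) = 0)
v(r) = sqrt(r) (v(r) = sqrt(r + 0) = sqrt(r))
(-1200 + v(-29))*1210 = (-1200 + sqrt(-29))*1210 = (-1200 + I*sqrt(29))*1210 = -1452000 + 1210*I*sqrt(29)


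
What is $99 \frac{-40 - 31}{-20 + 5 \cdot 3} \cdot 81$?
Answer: $\frac{569349}{5} \approx 1.1387 \cdot 10^{5}$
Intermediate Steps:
$99 \frac{-40 - 31}{-20 + 5 \cdot 3} \cdot 81 = 99 \left(- \frac{71}{-20 + 15}\right) 81 = 99 \left(- \frac{71}{-5}\right) 81 = 99 \left(\left(-71\right) \left(- \frac{1}{5}\right)\right) 81 = 99 \cdot \frac{71}{5} \cdot 81 = \frac{7029}{5} \cdot 81 = \frac{569349}{5}$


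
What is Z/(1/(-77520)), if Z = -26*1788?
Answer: 3603749760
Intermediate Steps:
Z = -46488
Z/(1/(-77520)) = -46488/(1/(-77520)) = -46488/(-1/77520) = -46488*(-77520) = 3603749760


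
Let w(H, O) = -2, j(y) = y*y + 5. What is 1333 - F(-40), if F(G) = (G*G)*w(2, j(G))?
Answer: 4533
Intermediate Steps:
j(y) = 5 + y² (j(y) = y² + 5 = 5 + y²)
F(G) = -2*G² (F(G) = (G*G)*(-2) = G²*(-2) = -2*G²)
1333 - F(-40) = 1333 - (-2)*(-40)² = 1333 - (-2)*1600 = 1333 - 1*(-3200) = 1333 + 3200 = 4533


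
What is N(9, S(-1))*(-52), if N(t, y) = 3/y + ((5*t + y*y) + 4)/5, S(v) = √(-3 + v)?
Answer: -468 + 78*I ≈ -468.0 + 78.0*I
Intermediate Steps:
N(t, y) = ⅘ + t + 3/y + y²/5 (N(t, y) = 3/y + ((5*t + y²) + 4)*(⅕) = 3/y + ((y² + 5*t) + 4)*(⅕) = 3/y + (4 + y² + 5*t)*(⅕) = 3/y + (⅘ + t + y²/5) = ⅘ + t + 3/y + y²/5)
N(9, S(-1))*(-52) = (⅘ + 9 + 3/(√(-3 - 1)) + (√(-3 - 1))²/5)*(-52) = (⅘ + 9 + 3/(√(-4)) + (√(-4))²/5)*(-52) = (⅘ + 9 + 3/((2*I)) + (2*I)²/5)*(-52) = (⅘ + 9 + 3*(-I/2) + (⅕)*(-4))*(-52) = (⅘ + 9 - 3*I/2 - ⅘)*(-52) = (9 - 3*I/2)*(-52) = -468 + 78*I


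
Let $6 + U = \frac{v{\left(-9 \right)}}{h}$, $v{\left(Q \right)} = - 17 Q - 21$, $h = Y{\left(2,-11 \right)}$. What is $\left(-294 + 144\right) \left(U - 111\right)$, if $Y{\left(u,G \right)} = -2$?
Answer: $27450$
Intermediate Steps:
$h = -2$
$v{\left(Q \right)} = -21 - 17 Q$
$U = -72$ ($U = -6 + \frac{-21 - -153}{-2} = -6 + \left(-21 + 153\right) \left(- \frac{1}{2}\right) = -6 + 132 \left(- \frac{1}{2}\right) = -6 - 66 = -72$)
$\left(-294 + 144\right) \left(U - 111\right) = \left(-294 + 144\right) \left(-72 - 111\right) = \left(-150\right) \left(-183\right) = 27450$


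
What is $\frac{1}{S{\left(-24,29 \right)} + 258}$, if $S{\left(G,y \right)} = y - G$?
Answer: $\frac{1}{311} \approx 0.0032154$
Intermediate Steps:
$\frac{1}{S{\left(-24,29 \right)} + 258} = \frac{1}{\left(29 - -24\right) + 258} = \frac{1}{\left(29 + 24\right) + 258} = \frac{1}{53 + 258} = \frac{1}{311}$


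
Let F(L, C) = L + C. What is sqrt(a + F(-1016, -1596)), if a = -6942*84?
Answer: 2*I*sqrt(146435) ≈ 765.34*I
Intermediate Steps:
a = -583128
F(L, C) = C + L
sqrt(a + F(-1016, -1596)) = sqrt(-583128 + (-1596 - 1016)) = sqrt(-583128 - 2612) = sqrt(-585740) = 2*I*sqrt(146435)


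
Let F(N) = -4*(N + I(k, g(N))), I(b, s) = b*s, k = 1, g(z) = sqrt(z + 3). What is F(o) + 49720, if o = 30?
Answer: 49600 - 4*sqrt(33) ≈ 49577.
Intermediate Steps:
g(z) = sqrt(3 + z)
F(N) = -4*N - 4*sqrt(3 + N) (F(N) = -4*(N + 1*sqrt(3 + N)) = -4*(N + sqrt(3 + N)) = -4*N - 4*sqrt(3 + N))
F(o) + 49720 = (-4*30 - 4*sqrt(3 + 30)) + 49720 = (-120 - 4*sqrt(33)) + 49720 = 49600 - 4*sqrt(33)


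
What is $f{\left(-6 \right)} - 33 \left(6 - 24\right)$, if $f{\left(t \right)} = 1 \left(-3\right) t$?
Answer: $612$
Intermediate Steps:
$f{\left(t \right)} = - 3 t$
$f{\left(-6 \right)} - 33 \left(6 - 24\right) = \left(-3\right) \left(-6\right) - 33 \left(6 - 24\right) = 18 - -594 = 18 + 594 = 612$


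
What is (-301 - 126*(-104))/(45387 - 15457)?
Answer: 12803/29930 ≈ 0.42776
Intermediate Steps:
(-301 - 126*(-104))/(45387 - 15457) = (-301 + 13104)/29930 = 12803*(1/29930) = 12803/29930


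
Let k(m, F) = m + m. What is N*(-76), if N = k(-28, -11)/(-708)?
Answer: -1064/177 ≈ -6.0113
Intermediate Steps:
k(m, F) = 2*m
N = 14/177 (N = (2*(-28))/(-708) = -56*(-1/708) = 14/177 ≈ 0.079096)
N*(-76) = (14/177)*(-76) = -1064/177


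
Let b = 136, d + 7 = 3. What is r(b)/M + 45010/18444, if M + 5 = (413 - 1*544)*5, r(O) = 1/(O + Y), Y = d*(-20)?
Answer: 534717263/219114720 ≈ 2.4404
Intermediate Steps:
d = -4 (d = -7 + 3 = -4)
Y = 80 (Y = -4*(-20) = 80)
r(O) = 1/(80 + O) (r(O) = 1/(O + 80) = 1/(80 + O))
M = -660 (M = -5 + (413 - 1*544)*5 = -5 + (413 - 544)*5 = -5 - 131*5 = -5 - 655 = -660)
r(b)/M + 45010/18444 = 1/((80 + 136)*(-660)) + 45010/18444 = -1/660/216 + 45010*(1/18444) = (1/216)*(-1/660) + 22505/9222 = -1/142560 + 22505/9222 = 534717263/219114720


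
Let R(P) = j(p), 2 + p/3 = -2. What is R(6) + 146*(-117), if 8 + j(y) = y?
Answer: -17102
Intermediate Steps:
p = -12 (p = -6 + 3*(-2) = -6 - 6 = -12)
j(y) = -8 + y
R(P) = -20 (R(P) = -8 - 12 = -20)
R(6) + 146*(-117) = -20 + 146*(-117) = -20 - 17082 = -17102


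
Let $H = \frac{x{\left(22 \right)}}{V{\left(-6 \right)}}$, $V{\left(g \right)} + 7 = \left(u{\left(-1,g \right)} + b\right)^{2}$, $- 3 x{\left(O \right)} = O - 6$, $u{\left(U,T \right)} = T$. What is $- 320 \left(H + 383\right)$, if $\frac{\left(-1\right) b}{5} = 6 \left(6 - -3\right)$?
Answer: $- \frac{28005812800}{228507} \approx -1.2256 \cdot 10^{5}$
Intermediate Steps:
$b = -270$ ($b = - 5 \cdot 6 \left(6 - -3\right) = - 5 \cdot 6 \left(6 + 3\right) = - 5 \cdot 6 \cdot 9 = \left(-5\right) 54 = -270$)
$x{\left(O \right)} = 2 - \frac{O}{3}$ ($x{\left(O \right)} = - \frac{O - 6}{3} = - \frac{-6 + O}{3} = 2 - \frac{O}{3}$)
$V{\left(g \right)} = -7 + \left(-270 + g\right)^{2}$ ($V{\left(g \right)} = -7 + \left(g - 270\right)^{2} = -7 + \left(-270 + g\right)^{2}$)
$H = - \frac{16}{228507}$ ($H = \frac{2 - \frac{22}{3}}{-7 + \left(-270 - 6\right)^{2}} = \frac{2 - \frac{22}{3}}{-7 + \left(-276\right)^{2}} = - \frac{16}{3 \left(-7 + 76176\right)} = - \frac{16}{3 \cdot 76169} = \left(- \frac{16}{3}\right) \frac{1}{76169} = - \frac{16}{228507} \approx -7.002 \cdot 10^{-5}$)
$- 320 \left(H + 383\right) = - 320 \left(- \frac{16}{228507} + 383\right) = \left(-320\right) \frac{87518165}{228507} = - \frac{28005812800}{228507}$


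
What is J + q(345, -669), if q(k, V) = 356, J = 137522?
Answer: 137878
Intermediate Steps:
J + q(345, -669) = 137522 + 356 = 137878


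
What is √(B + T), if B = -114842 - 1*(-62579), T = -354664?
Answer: I*√406927 ≈ 637.91*I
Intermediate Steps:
B = -52263 (B = -114842 + 62579 = -52263)
√(B + T) = √(-52263 - 354664) = √(-406927) = I*√406927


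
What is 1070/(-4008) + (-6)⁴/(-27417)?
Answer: -5755093/18314556 ≈ -0.31424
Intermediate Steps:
1070/(-4008) + (-6)⁴/(-27417) = 1070*(-1/4008) + 1296*(-1/27417) = -535/2004 - 432/9139 = -5755093/18314556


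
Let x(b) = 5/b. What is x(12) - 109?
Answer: -1303/12 ≈ -108.58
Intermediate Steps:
x(12) - 109 = 5/12 - 109 = -1303/12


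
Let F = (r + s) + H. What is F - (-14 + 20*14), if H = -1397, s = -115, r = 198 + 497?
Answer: -1083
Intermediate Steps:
r = 695
F = -817 (F = (695 - 115) - 1397 = 580 - 1397 = -817)
F - (-14 + 20*14) = -817 - (-14 + 20*14) = -817 - (-14 + 280) = -817 - 1*266 = -817 - 266 = -1083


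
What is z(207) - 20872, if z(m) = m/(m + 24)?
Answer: -1607075/77 ≈ -20871.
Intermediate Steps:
z(m) = m/(24 + m)
z(207) - 20872 = 207/(24 + 207) - 20872 = 207/231 - 20872 = 207*(1/231) - 20872 = 69/77 - 20872 = -1607075/77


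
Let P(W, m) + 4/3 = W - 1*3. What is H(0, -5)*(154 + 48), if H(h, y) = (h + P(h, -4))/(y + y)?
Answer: 1313/15 ≈ 87.533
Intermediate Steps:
P(W, m) = -13/3 + W (P(W, m) = -4/3 + (W - 1*3) = -4/3 + (W - 3) = -4/3 + (-3 + W) = -13/3 + W)
H(h, y) = (-13/3 + 2*h)/(2*y) (H(h, y) = (h + (-13/3 + h))/(y + y) = (-13/3 + 2*h)/((2*y)) = (-13/3 + 2*h)*(1/(2*y)) = (-13/3 + 2*h)/(2*y))
H(0, -5)*(154 + 48) = ((-13/6 + 0)/(-5))*(154 + 48) = -⅕*(-13/6)*202 = (13/30)*202 = 1313/15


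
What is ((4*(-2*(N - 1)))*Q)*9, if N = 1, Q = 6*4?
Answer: 0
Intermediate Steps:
Q = 24
((4*(-2*(N - 1)))*Q)*9 = ((4*(-2*(1 - 1)))*24)*9 = ((4*(-2*0))*24)*9 = ((4*0)*24)*9 = (0*24)*9 = 0*9 = 0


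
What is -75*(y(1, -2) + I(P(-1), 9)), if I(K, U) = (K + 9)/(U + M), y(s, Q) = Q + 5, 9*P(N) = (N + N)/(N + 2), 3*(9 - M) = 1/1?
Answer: -13900/53 ≈ -262.26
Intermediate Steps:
M = 26/3 (M = 9 - ⅓/1 = 9 - ⅓*1 = 9 - ⅓ = 26/3 ≈ 8.6667)
P(N) = 2*N/(9*(2 + N)) (P(N) = ((N + N)/(N + 2))/9 = ((2*N)/(2 + N))/9 = (2*N/(2 + N))/9 = 2*N/(9*(2 + N)))
y(s, Q) = 5 + Q
I(K, U) = (9 + K)/(26/3 + U) (I(K, U) = (K + 9)/(U + 26/3) = (9 + K)/(26/3 + U))
-75*(y(1, -2) + I(P(-1), 9)) = -75*((5 - 2) + 3*(9 + (2/9)*(-1)/(2 - 1))/(26 + 3*9)) = -75*(3 + 3*(9 + (2/9)*(-1)/1)/(26 + 27)) = -75*(3 + 3*(9 + (2/9)*(-1)*1)/53) = -75*(3 + 3*(1/53)*(9 - 2/9)) = -75*(3 + 3*(1/53)*(79/9)) = -75*(3 + 79/159) = -75*556/159 = -13900/53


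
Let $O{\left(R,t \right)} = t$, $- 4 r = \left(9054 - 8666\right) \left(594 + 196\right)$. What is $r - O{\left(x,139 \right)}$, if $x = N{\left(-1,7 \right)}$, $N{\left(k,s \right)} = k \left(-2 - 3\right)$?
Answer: $-76769$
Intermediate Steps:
$r = -76630$ ($r = - \frac{\left(9054 - 8666\right) \left(594 + 196\right)}{4} = - \frac{388 \cdot 790}{4} = \left(- \frac{1}{4}\right) 306520 = -76630$)
$N{\left(k,s \right)} = - 5 k$ ($N{\left(k,s \right)} = k \left(-5\right) = - 5 k$)
$x = 5$ ($x = \left(-5\right) \left(-1\right) = 5$)
$r - O{\left(x,139 \right)} = -76630 - 139 = -76769$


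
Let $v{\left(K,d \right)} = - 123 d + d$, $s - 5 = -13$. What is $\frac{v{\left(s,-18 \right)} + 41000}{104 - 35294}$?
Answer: $- \frac{21598}{17595} \approx -1.2275$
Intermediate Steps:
$s = -8$ ($s = 5 - 13 = -8$)
$v{\left(K,d \right)} = - 122 d$
$\frac{v{\left(s,-18 \right)} + 41000}{104 - 35294} = \frac{\left(-122\right) \left(-18\right) + 41000}{104 - 35294} = \frac{2196 + 41000}{-35190} = 43196 \left(- \frac{1}{35190}\right) = - \frac{21598}{17595}$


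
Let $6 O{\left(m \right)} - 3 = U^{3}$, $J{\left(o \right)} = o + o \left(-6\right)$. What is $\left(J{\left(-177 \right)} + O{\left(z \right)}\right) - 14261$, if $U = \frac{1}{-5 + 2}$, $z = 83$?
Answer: $- \frac{1083416}{81} \approx -13376.0$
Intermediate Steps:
$J{\left(o \right)} = - 5 o$ ($J{\left(o \right)} = o - 6 o = - 5 o$)
$U = - \frac{1}{3}$ ($U = \frac{1}{-3} = - \frac{1}{3} \approx -0.33333$)
$O{\left(m \right)} = \frac{40}{81}$ ($O{\left(m \right)} = \frac{1}{2} + \frac{\left(- \frac{1}{3}\right)^{3}}{6} = \frac{1}{2} + \frac{1}{6} \left(- \frac{1}{27}\right) = \frac{1}{2} - \frac{1}{162} = \frac{40}{81}$)
$\left(J{\left(-177 \right)} + O{\left(z \right)}\right) - 14261 = \left(\left(-5\right) \left(-177\right) + \frac{40}{81}\right) - 14261 = \left(885 + \frac{40}{81}\right) - 14261 = \frac{71725}{81} - 14261 = - \frac{1083416}{81}$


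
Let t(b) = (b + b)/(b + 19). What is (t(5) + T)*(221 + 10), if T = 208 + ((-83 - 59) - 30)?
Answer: 33649/4 ≈ 8412.3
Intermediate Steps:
T = 36 (T = 208 + (-142 - 30) = 208 - 172 = 36)
t(b) = 2*b/(19 + b) (t(b) = (2*b)/(19 + b) = 2*b/(19 + b))
(t(5) + T)*(221 + 10) = (2*5/(19 + 5) + 36)*(221 + 10) = (2*5/24 + 36)*231 = (2*5*(1/24) + 36)*231 = (5/12 + 36)*231 = (437/12)*231 = 33649/4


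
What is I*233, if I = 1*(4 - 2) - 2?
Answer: 0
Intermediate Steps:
I = 0 (I = 1*2 - 2 = 2 - 2 = 0)
I*233 = 0*233 = 0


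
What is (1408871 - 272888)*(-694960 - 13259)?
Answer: -804524744277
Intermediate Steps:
(1408871 - 272888)*(-694960 - 13259) = 1135983*(-708219) = -804524744277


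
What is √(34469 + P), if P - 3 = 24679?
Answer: √59151 ≈ 243.21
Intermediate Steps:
P = 24682 (P = 3 + 24679 = 24682)
√(34469 + P) = √(34469 + 24682) = √59151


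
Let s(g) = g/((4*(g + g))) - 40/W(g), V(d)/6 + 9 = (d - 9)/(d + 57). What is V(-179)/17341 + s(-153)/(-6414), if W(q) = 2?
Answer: 9369533/18092628304 ≈ 0.00051786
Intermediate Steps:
V(d) = -54 + 6*(-9 + d)/(57 + d) (V(d) = -54 + 6*((d - 9)/(d + 57)) = -54 + 6*((-9 + d)/(57 + d)) = -54 + 6*(-9 + d)/(57 + d))
s(g) = -159/8 (s(g) = g/((4*(g + g))) - 40/2 = g/((4*(2*g))) - 40*½ = g/((8*g)) - 20 = g*(1/(8*g)) - 20 = ⅛ - 20 = -159/8)
V(-179)/17341 + s(-153)/(-6414) = (12*(-261 - 4*(-179))/(57 - 179))/17341 - 159/8/(-6414) = (12*(-261 + 716)/(-122))*(1/17341) - 159/8*(-1/6414) = (12*(-1/122)*455)*(1/17341) + 53/17104 = -2730/61*1/17341 + 53/17104 = -2730/1057801 + 53/17104 = 9369533/18092628304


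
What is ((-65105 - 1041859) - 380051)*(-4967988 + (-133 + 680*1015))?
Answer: 6361332695815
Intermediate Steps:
((-65105 - 1041859) - 380051)*(-4967988 + (-133 + 680*1015)) = (-1106964 - 380051)*(-4967988 + (-133 + 690200)) = -1487015*(-4967988 + 690067) = -1487015*(-4277921) = 6361332695815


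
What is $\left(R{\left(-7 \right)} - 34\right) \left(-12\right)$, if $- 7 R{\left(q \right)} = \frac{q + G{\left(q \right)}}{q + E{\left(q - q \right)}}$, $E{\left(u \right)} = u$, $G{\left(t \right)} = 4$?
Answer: $\frac{20028}{49} \approx 408.73$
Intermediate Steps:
$R{\left(q \right)} = - \frac{4 + q}{7 q}$ ($R{\left(q \right)} = - \frac{\left(q + 4\right) \frac{1}{q + \left(q - q\right)}}{7} = - \frac{\left(4 + q\right) \frac{1}{q + 0}}{7} = - \frac{\left(4 + q\right) \frac{1}{q}}{7} = - \frac{\frac{1}{q} \left(4 + q\right)}{7} = - \frac{4 + q}{7 q}$)
$\left(R{\left(-7 \right)} - 34\right) \left(-12\right) = \left(\frac{-4 - -7}{7 \left(-7\right)} - 34\right) \left(-12\right) = \left(\frac{1}{7} \left(- \frac{1}{7}\right) \left(-4 + 7\right) - 34\right) \left(-12\right) = \left(\frac{1}{7} \left(- \frac{1}{7}\right) 3 - 34\right) \left(-12\right) = \left(- \frac{3}{49} - 34\right) \left(-12\right) = \left(- \frac{1669}{49}\right) \left(-12\right) = \frac{20028}{49}$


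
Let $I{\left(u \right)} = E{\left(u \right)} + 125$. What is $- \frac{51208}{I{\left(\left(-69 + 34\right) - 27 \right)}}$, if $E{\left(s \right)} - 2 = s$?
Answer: $- \frac{51208}{65} \approx -787.82$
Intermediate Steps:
$E{\left(s \right)} = 2 + s$
$I{\left(u \right)} = 127 + u$ ($I{\left(u \right)} = \left(2 + u\right) + 125 = 127 + u$)
$- \frac{51208}{I{\left(\left(-69 + 34\right) - 27 \right)}} = - \frac{51208}{127 + \left(\left(-69 + 34\right) - 27\right)} = - \frac{51208}{127 - 62} = - \frac{51208}{65}$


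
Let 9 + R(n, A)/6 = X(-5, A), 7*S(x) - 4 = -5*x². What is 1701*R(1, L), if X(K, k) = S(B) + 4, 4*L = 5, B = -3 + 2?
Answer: -52488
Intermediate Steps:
B = -1
L = 5/4 (L = (¼)*5 = 5/4 ≈ 1.2500)
S(x) = 4/7 - 5*x²/7 (S(x) = 4/7 + (-5*x²)/7 = 4/7 - 5*x²/7)
X(K, k) = 27/7 (X(K, k) = (4/7 - 5/7*(-1)²) + 4 = (4/7 - 5/7*1) + 4 = (4/7 - 5/7) + 4 = -⅐ + 4 = 27/7)
R(n, A) = -216/7 (R(n, A) = -54 + 6*(27/7) = -54 + 162/7 = -216/7)
1701*R(1, L) = 1701*(-216/7) = -52488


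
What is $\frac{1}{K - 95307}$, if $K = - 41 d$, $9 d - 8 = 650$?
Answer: $- \frac{9}{884741} \approx -1.0172 \cdot 10^{-5}$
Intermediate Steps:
$d = \frac{658}{9}$ ($d = \frac{8}{9} + \frac{1}{9} \cdot 650 = \frac{8}{9} + \frac{650}{9} = \frac{658}{9} \approx 73.111$)
$K = - \frac{26978}{9}$ ($K = \left(-41\right) \frac{658}{9} = - \frac{26978}{9} \approx -2997.6$)
$\frac{1}{K - 95307} = \frac{1}{- \frac{26978}{9} - 95307} = \frac{1}{- \frac{884741}{9}} = - \frac{9}{884741}$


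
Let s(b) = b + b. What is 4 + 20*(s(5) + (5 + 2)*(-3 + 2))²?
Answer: 184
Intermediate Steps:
s(b) = 2*b
4 + 20*(s(5) + (5 + 2)*(-3 + 2))² = 4 + 20*(2*5 + (5 + 2)*(-3 + 2))² = 4 + 20*(10 + 7*(-1))² = 4 + 20*(10 - 7)² = 4 + 20*3² = 4 + 20*9 = 4 + 180 = 184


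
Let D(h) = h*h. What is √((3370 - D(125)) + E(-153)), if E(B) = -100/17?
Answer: I*√3543395/17 ≈ 110.73*I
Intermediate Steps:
E(B) = -100/17 (E(B) = -100*1/17 = -100/17)
D(h) = h²
√((3370 - D(125)) + E(-153)) = √((3370 - 1*125²) - 100/17) = √((3370 - 1*15625) - 100/17) = √((3370 - 15625) - 100/17) = √(-12255 - 100/17) = √(-208435/17) = I*√3543395/17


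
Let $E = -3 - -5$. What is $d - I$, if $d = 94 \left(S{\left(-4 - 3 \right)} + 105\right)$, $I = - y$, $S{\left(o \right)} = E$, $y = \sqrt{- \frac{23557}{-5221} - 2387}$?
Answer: $10058 + \frac{i \sqrt{64943862370}}{5221} \approx 10058.0 + 48.811 i$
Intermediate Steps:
$y = \frac{i \sqrt{64943862370}}{5221}$ ($y = \sqrt{\left(-23557\right) \left(- \frac{1}{5221}\right) - 2387} = \sqrt{\frac{23557}{5221} - 2387} = \sqrt{- \frac{12438970}{5221}} = \frac{i \sqrt{64943862370}}{5221} \approx 48.811 i$)
$E = 2$ ($E = -3 + 5 = 2$)
$S{\left(o \right)} = 2$
$I = - \frac{i \sqrt{64943862370}}{5221} \approx - 48.811 i$
$d = 10058$ ($d = 94 \left(2 + 105\right) = 94 \cdot 107 = 10058$)
$d - I = 10058 - - \frac{i \sqrt{64943862370}}{5221} = 10058 + \frac{i \sqrt{64943862370}}{5221}$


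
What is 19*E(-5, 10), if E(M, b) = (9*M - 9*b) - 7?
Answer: -2698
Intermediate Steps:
E(M, b) = -7 - 9*b + 9*M (E(M, b) = (-9*b + 9*M) - 7 = -7 - 9*b + 9*M)
19*E(-5, 10) = 19*(-7 - 9*10 + 9*(-5)) = 19*(-7 - 90 - 45) = 19*(-142) = -2698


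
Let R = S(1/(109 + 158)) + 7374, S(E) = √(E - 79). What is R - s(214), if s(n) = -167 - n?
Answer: 7755 + 2*I*√1407891/267 ≈ 7755.0 + 8.888*I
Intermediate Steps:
S(E) = √(-79 + E)
R = 7374 + 2*I*√1407891/267 (R = √(-79 + 1/(109 + 158)) + 7374 = √(-79 + 1/267) + 7374 = √(-21092/267) + 7374 = 2*I*√1407891/267 + 7374 = 7374 + 2*I*√1407891/267 ≈ 7374.0 + 8.888*I)
R - s(214) = (7374 + 2*I*√1407891/267) - (-167 - 1*214) = (7374 + 2*I*√1407891/267) - (-167 - 214) = (7374 + 2*I*√1407891/267) - 1*(-381) = (7374 + 2*I*√1407891/267) + 381 = 7755 + 2*I*√1407891/267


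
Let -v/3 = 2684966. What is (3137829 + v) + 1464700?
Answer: -3452369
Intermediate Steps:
v = -8054898 (v = -3*2684966 = -8054898)
(3137829 + v) + 1464700 = (3137829 - 8054898) + 1464700 = -4917069 + 1464700 = -3452369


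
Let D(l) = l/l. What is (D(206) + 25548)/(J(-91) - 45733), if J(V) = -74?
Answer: -25549/45807 ≈ -0.55775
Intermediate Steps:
D(l) = 1
(D(206) + 25548)/(J(-91) - 45733) = (1 + 25548)/(-74 - 45733) = 25549/(-45807) = 25549*(-1/45807) = -25549/45807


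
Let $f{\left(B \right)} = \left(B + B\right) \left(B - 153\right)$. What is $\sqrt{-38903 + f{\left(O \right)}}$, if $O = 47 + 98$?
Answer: $i \sqrt{41223} \approx 203.03 i$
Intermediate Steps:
$O = 145$
$f{\left(B \right)} = 2 B \left(-153 + B\right)$
$\sqrt{-38903 + f{\left(O \right)}} = \sqrt{-38903 + 2 \cdot 145 \left(-153 + 145\right)} = \sqrt{-38903 + 2 \cdot 145 \left(-8\right)} = \sqrt{-38903 - 2320} = \sqrt{-41223} = i \sqrt{41223}$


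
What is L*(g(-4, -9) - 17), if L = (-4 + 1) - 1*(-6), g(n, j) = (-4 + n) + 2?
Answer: -69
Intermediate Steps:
g(n, j) = -2 + n
L = 3 (L = -3 + 6 = 3)
L*(g(-4, -9) - 17) = 3*((-2 - 4) - 17) = 3*(-6 - 17) = 3*(-23) = -69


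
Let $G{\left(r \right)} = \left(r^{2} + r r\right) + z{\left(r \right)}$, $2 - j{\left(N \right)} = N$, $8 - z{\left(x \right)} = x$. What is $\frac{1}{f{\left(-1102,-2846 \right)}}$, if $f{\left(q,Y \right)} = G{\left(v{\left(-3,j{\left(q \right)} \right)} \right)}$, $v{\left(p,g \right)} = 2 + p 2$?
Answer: $\frac{1}{44} \approx 0.022727$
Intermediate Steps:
$z{\left(x \right)} = 8 - x$
$j{\left(N \right)} = 2 - N$
$v{\left(p,g \right)} = 2 + 2 p$
$G{\left(r \right)} = 8 - r + 2 r^{2}$ ($G{\left(r \right)} = \left(r^{2} + r r\right) - \left(-8 + r\right) = \left(r^{2} + r^{2}\right) - \left(-8 + r\right) = 2 r^{2} - \left(-8 + r\right) = 8 - r + 2 r^{2}$)
$f{\left(q,Y \right)} = 44$ ($f{\left(q,Y \right)} = 8 - \left(2 + 2 \left(-3\right)\right) + 2 \left(2 + 2 \left(-3\right)\right)^{2} = 8 - \left(2 - 6\right) + 2 \left(2 - 6\right)^{2} = 8 - -4 + 2 \left(-4\right)^{2} = 8 + 4 + 2 \cdot 16 = 8 + 4 + 32 = 44$)
$\frac{1}{f{\left(-1102,-2846 \right)}} = \frac{1}{44}$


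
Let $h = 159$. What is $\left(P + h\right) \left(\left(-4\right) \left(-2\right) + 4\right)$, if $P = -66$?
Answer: $1116$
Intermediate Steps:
$\left(P + h\right) \left(\left(-4\right) \left(-2\right) + 4\right) = \left(-66 + 159\right) \left(\left(-4\right) \left(-2\right) + 4\right) = 93 \left(8 + 4\right) = 93 \cdot 12 = 1116$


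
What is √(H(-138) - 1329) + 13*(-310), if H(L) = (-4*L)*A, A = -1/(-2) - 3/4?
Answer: -4030 + 3*I*√163 ≈ -4030.0 + 38.301*I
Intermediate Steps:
A = -¼ (A = -1*(-½) - 3*¼ = ½ - ¾ = -¼ ≈ -0.25000)
H(L) = L (H(L) = -4*L*(-¼) = L)
√(H(-138) - 1329) + 13*(-310) = √(-138 - 1329) + 13*(-310) = √(-1467) - 4030 = 3*I*√163 - 4030 = -4030 + 3*I*√163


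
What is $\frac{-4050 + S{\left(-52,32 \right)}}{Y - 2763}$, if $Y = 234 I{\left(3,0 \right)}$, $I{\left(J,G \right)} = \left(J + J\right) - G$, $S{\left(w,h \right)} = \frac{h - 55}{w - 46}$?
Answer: $\frac{396877}{133182} \approx 2.98$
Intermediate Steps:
$S{\left(w,h \right)} = \frac{-55 + h}{-46 + w}$
$I{\left(J,G \right)} = - G + 2 J$ ($I{\left(J,G \right)} = 2 J - G = - G + 2 J$)
$Y = 1404$ ($Y = 234 \left(\left(-1\right) 0 + 2 \cdot 3\right) = 234 \left(0 + 6\right) = 234 \cdot 6 = 1404$)
$\frac{-4050 + S{\left(-52,32 \right)}}{Y - 2763} = \frac{-4050 + \frac{-55 + 32}{-46 - 52}}{1404 - 2763} = \frac{-4050 + \frac{1}{-98} \left(-23\right)}{-1359} = \left(-4050 - - \frac{23}{98}\right) \left(- \frac{1}{1359}\right) = \left(-4050 + \frac{23}{98}\right) \left(- \frac{1}{1359}\right) = \left(- \frac{396877}{98}\right) \left(- \frac{1}{1359}\right) = \frac{396877}{133182}$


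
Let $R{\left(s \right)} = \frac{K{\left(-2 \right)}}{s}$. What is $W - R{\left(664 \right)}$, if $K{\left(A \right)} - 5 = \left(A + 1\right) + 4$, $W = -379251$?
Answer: $- \frac{31477834}{83} \approx -3.7925 \cdot 10^{5}$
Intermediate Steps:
$K{\left(A \right)} = 10 + A$ ($K{\left(A \right)} = 5 + \left(\left(A + 1\right) + 4\right) = 5 + \left(\left(1 + A\right) + 4\right) = 5 + \left(5 + A\right) = 10 + A$)
$R{\left(s \right)} = \frac{8}{s}$ ($R{\left(s \right)} = \frac{10 - 2}{s} = \frac{8}{s}$)
$W - R{\left(664 \right)} = -379251 - \frac{8}{664} = -379251 - 8 \cdot \frac{1}{664} = -379251 - \frac{1}{83} = - \frac{31477834}{83}$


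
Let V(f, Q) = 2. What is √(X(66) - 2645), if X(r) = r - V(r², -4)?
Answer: I*√2581 ≈ 50.804*I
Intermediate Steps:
X(r) = -2 + r (X(r) = r - 1*2 = r - 2 = -2 + r)
√(X(66) - 2645) = √((-2 + 66) - 2645) = √(64 - 2645) = √(-2581) = I*√2581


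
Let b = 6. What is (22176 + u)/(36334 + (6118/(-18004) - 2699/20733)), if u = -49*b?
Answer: 583431844716/968747757857 ≈ 0.60225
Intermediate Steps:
u = -294 (u = -49*6 = -294)
(22176 + u)/(36334 + (6118/(-18004) - 2699/20733)) = (22176 - 294)/(36334 + (6118/(-18004) - 2699/20733)) = 21882/(36334 + (6118*(-1/18004) - 2699*1/20733)) = 21882/(36334 + (-437/1286 - 2699/20733)) = 21882/(36334 - 12531235/26662638) = 21882/(968747757857/26662638) = 21882*(26662638/968747757857) = 583431844716/968747757857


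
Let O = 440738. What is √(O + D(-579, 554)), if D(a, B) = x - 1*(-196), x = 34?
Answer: 2*√110242 ≈ 664.05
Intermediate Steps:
D(a, B) = 230 (D(a, B) = 34 - 1*(-196) = 34 + 196 = 230)
√(O + D(-579, 554)) = √(440738 + 230) = √440968 = 2*√110242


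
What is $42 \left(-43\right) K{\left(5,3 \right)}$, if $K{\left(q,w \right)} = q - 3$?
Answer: $-3612$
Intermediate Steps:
$K{\left(q,w \right)} = -3 + q$
$42 \left(-43\right) K{\left(5,3 \right)} = 42 \left(-43\right) \left(-3 + 5\right) = \left(-1806\right) 2 = -3612$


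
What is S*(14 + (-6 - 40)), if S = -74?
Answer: 2368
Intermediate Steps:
S*(14 + (-6 - 40)) = -74*(14 + (-6 - 40)) = -74*(14 - 46) = -74*(-32) = 2368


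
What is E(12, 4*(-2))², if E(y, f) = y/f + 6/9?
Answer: 25/36 ≈ 0.69444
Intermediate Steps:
E(y, f) = ⅔ + y/f (E(y, f) = y/f + 6*(⅑) = y/f + ⅔ = ⅔ + y/f)
E(12, 4*(-2))² = (⅔ + 12/((4*(-2))))² = (⅔ + 12/(-8))² = (⅔ + 12*(-⅛))² = (⅔ - 3/2)² = (-⅚)² = 25/36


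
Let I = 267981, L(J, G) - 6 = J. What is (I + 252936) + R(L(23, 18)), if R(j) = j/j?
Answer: 520918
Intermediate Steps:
L(J, G) = 6 + J
R(j) = 1
(I + 252936) + R(L(23, 18)) = (267981 + 252936) + 1 = 520917 + 1 = 520918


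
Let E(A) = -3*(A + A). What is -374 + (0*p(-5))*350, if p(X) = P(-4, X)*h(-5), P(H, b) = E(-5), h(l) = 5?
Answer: -374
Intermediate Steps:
E(A) = -6*A
P(H, b) = 30 (P(H, b) = -6*(-5) = 30)
p(X) = 150 (p(X) = 30*5 = 150)
-374 + (0*p(-5))*350 = -374 + (0*150)*350 = -374 + 0*350 = -374 + 0 = -374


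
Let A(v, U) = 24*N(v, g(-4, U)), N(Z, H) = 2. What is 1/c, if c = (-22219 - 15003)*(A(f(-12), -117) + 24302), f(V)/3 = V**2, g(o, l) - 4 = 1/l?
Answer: -1/906355700 ≈ -1.1033e-9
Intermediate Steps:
g(o, l) = 4 + 1/l
f(V) = 3*V**2
A(v, U) = 48 (A(v, U) = 24*2 = 48)
c = -906355700 (c = (-22219 - 15003)*(48 + 24302) = -37222*24350 = -906355700)
1/c = 1/(-906355700) = -1/906355700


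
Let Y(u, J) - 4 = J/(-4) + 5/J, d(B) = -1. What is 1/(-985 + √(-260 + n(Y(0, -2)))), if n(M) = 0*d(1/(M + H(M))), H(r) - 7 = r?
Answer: -197/194097 - 2*I*√65/970485 ≈ -0.001015 - 1.6615e-5*I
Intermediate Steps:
H(r) = 7 + r
Y(u, J) = 4 + 5/J - J/4 (Y(u, J) = 4 + (J/(-4) + 5/J) = 4 + (J*(-¼) + 5/J) = 4 + (-J/4 + 5/J) = 4 + (5/J - J/4) = 4 + 5/J - J/4)
n(M) = 0 (n(M) = 0*(-1) = 0)
1/(-985 + √(-260 + n(Y(0, -2)))) = 1/(-985 + √(-260 + 0)) = 1/(-985 + √(-260)) = 1/(-985 + 2*I*√65)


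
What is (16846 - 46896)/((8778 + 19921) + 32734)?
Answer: -30050/61433 ≈ -0.48915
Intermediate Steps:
(16846 - 46896)/((8778 + 19921) + 32734) = -30050/(28699 + 32734) = -30050/61433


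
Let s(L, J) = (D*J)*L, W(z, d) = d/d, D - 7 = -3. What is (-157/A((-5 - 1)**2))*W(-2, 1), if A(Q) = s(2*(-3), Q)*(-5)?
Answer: -157/4320 ≈ -0.036343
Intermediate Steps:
D = 4 (D = 7 - 3 = 4)
W(z, d) = 1
s(L, J) = 4*J*L (s(L, J) = (4*J)*L = 4*J*L)
A(Q) = 120*Q (A(Q) = (4*Q*(2*(-3)))*(-5) = (4*Q*(-6))*(-5) = -24*Q*(-5) = 120*Q)
(-157/A((-5 - 1)**2))*W(-2, 1) = -157*1/(120*(-5 - 1)**2)*1 = -157/(120*(-6)**2)*1 = -157/(120*36)*1 = -157/4320*1 = -157/4320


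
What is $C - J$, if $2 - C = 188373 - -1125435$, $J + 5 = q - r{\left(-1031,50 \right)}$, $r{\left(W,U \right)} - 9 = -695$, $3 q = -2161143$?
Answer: $-594106$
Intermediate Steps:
$q = -720381$ ($q = \frac{1}{3} \left(-2161143\right) = -720381$)
$r{\left(W,U \right)} = -686$ ($r{\left(W,U \right)} = 9 - 695 = -686$)
$J = -719700$ ($J = -5 - 719695 = -719700$)
$C = -1313806$ ($C = 2 - \left(188373 - -1125435\right) = 2 - \left(188373 + 1125435\right) = 2 - 1313808 = -1313806$)
$C - J = -1313806 - -719700 = -1313806 + 719700 = -594106$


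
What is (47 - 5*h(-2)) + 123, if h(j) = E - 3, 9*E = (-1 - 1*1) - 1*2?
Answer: 1685/9 ≈ 187.22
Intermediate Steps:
E = -4/9 (E = ((-1 - 1*1) - 1*2)/9 = ((-1 - 1) - 2)/9 = (-2 - 2)/9 = (⅑)*(-4) = -4/9 ≈ -0.44444)
h(j) = -31/9 (h(j) = -4/9 - 3 = -31/9)
(47 - 5*h(-2)) + 123 = (47 - 5*(-31/9)) + 123 = (47 + 155/9) + 123 = 578/9 + 123 = 1685/9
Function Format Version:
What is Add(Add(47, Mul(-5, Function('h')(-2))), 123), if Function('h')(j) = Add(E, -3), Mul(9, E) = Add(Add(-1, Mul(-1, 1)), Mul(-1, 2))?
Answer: Rational(1685, 9) ≈ 187.22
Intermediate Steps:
E = Rational(-4, 9) (E = Mul(Rational(1, 9), Add(Add(-1, Mul(-1, 1)), Mul(-1, 2))) = Mul(Rational(1, 9), Add(Add(-1, -1), -2)) = Mul(Rational(1, 9), Add(-2, -2)) = Mul(Rational(1, 9), -4) = Rational(-4, 9) ≈ -0.44444)
Function('h')(j) = Rational(-31, 9) (Function('h')(j) = Add(Rational(-4, 9), -3) = Rational(-31, 9))
Add(Add(47, Mul(-5, Function('h')(-2))), 123) = Add(Add(47, Mul(-5, Rational(-31, 9))), 123) = Add(Add(47, Rational(155, 9)), 123) = Add(Rational(578, 9), 123) = Rational(1685, 9)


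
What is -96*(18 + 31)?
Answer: -4704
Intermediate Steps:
-96*(18 + 31) = -96*49 = -4704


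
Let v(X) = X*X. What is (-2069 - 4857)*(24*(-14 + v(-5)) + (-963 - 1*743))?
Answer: 9987292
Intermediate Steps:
v(X) = X²
(-2069 - 4857)*(24*(-14 + v(-5)) + (-963 - 1*743)) = (-2069 - 4857)*(24*(-14 + (-5)²) + (-963 - 1*743)) = -6926*(24*(-14 + 25) + (-963 - 743)) = -6926*(24*11 - 1706) = -6926*(264 - 1706) = -6926*(-1442) = 9987292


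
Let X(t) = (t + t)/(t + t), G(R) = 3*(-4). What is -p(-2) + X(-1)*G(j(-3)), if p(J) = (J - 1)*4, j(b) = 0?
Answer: 0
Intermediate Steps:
G(R) = -12
X(t) = 1 (X(t) = (2*t)/((2*t)) = (2*t)*(1/(2*t)) = 1)
p(J) = -4 + 4*J (p(J) = (-1 + J)*4 = -4 + 4*J)
-p(-2) + X(-1)*G(j(-3)) = -(-4 + 4*(-2)) + 1*(-12) = -(-4 - 8) - 12 = -1*(-12) - 12 = 12 - 12 = 0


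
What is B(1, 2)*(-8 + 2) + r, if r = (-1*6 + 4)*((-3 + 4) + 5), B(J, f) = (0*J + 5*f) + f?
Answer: -84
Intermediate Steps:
B(J, f) = 6*f (B(J, f) = (0 + 5*f) + f = 5*f + f = 6*f)
r = -12 (r = (-6 + 4)*(1 + 5) = -2*6 = -12)
B(1, 2)*(-8 + 2) + r = (6*2)*(-8 + 2) - 12 = 12*(-6) - 12 = -72 - 12 = -84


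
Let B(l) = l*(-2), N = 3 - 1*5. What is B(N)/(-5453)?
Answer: -4/5453 ≈ -0.00073354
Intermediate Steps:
N = -2 (N = 3 - 5 = -2)
B(l) = -2*l
B(N)/(-5453) = -2*(-2)/(-5453) = 4*(-1/5453) = -4/5453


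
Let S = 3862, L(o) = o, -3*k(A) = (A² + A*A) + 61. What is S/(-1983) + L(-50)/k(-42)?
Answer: -13563268/7116987 ≈ -1.9058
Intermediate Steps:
k(A) = -61/3 - 2*A²/3 (k(A) = -((A² + A*A) + 61)/3 = -((A² + A²) + 61)/3 = -(2*A² + 61)/3 = -(61 + 2*A²)/3 = -61/3 - 2*A²/3)
S/(-1983) + L(-50)/k(-42) = 3862/(-1983) - 50/(-61/3 - ⅔*(-42)²) = 3862*(-1/1983) - 50/(-61/3 - ⅔*1764) = -3862/1983 - 50/(-61/3 - 1176) = -3862/1983 - 50/(-3589/3) = -3862/1983 - 50*(-3/3589) = -3862/1983 + 150/3589 = -13563268/7116987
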